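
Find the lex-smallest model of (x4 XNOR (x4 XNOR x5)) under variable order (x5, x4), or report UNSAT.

x5=1, x4=0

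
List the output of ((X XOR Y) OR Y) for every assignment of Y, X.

Y | X | Output
--------------
0 | 0 | 0
0 | 1 | 1
1 | 0 | 1
1 | 1 | 1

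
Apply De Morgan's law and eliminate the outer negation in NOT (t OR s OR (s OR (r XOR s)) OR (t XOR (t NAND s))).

NOT t AND NOT s AND NOT (s OR (r XOR s)) AND NOT (t XOR (t NAND s))
De Morgan's: NOT(OR of terms) = AND of negations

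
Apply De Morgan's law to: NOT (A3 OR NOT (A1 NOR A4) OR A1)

NOT A3 AND (A1 NOR A4) AND NOT A1
De Morgan's: NOT(OR of terms) = AND of negations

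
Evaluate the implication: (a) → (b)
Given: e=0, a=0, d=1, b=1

Antecedent (a) = 0; consequent (b) = 1.
0 → 1 = 1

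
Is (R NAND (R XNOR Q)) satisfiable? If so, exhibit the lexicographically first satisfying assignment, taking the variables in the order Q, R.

Q=0, R=0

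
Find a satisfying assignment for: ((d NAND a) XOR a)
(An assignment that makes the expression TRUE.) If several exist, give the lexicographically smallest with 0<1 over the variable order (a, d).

a=0, d=0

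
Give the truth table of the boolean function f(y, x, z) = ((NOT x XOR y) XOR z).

y | x | z | Output
------------------
0 | 0 | 0 | 1
0 | 0 | 1 | 0
0 | 1 | 0 | 0
0 | 1 | 1 | 1
1 | 0 | 0 | 0
1 | 0 | 1 | 1
1 | 1 | 0 | 1
1 | 1 | 1 | 0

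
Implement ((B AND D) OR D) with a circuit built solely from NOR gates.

((((B NOR B) NOR (D NOR D)) NOR D) NOR (((B NOR B) NOR (D NOR D)) NOR D))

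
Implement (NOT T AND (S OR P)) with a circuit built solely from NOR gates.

(((T NOR T) NOR (T NOR T)) NOR (((S NOR P) NOR (S NOR P)) NOR ((S NOR P) NOR (S NOR P))))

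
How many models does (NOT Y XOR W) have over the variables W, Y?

Satisfying assignments: (0,0), (1,1)
Count: 2 out of 4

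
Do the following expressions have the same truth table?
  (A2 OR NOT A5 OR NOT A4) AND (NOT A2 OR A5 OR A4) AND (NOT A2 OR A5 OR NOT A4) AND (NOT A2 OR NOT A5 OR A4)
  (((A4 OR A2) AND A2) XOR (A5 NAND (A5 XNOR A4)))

Yes, they are equivalent — the two output columns agree on all 8 assignments:
A2 | A5 | A4 | Expression 1 | Expression 2
------------------------------------------
0 | 0 | 0 | 1 | 1
0 | 0 | 1 | 1 | 1
0 | 1 | 0 | 1 | 1
0 | 1 | 1 | 0 | 0
1 | 0 | 0 | 0 | 0
1 | 0 | 1 | 0 | 0
1 | 1 | 0 | 0 | 0
1 | 1 | 1 | 1 | 1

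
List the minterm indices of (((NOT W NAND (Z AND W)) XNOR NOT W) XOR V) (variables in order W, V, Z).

Σm(0, 1, 6, 7) = (NOT W AND NOT V AND NOT Z) OR (NOT W AND NOT V AND Z) OR (W AND V AND NOT Z) OR (W AND V AND Z)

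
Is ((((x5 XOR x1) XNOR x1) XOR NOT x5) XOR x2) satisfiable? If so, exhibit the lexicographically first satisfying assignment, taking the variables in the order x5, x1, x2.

x5=0, x1=0, x2=1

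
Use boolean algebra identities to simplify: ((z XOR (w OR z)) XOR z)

By XOR self-cancellation ((E XOR v) XOR v = E):
= (w OR z)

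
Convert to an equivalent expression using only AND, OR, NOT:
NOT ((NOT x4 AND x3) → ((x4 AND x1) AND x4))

(NOT x4 AND x3) AND NOT ((x4 AND x1) AND x4)
(Negated implication: NOT(A → B) = A AND NOT B)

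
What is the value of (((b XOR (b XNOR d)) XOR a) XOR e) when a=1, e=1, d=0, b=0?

Substituting: (((0 XOR (0 XNOR 0)) XOR 1) XOR 1)
= 1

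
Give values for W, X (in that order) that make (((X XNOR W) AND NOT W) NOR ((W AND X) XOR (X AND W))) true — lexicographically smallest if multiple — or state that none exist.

W=0, X=1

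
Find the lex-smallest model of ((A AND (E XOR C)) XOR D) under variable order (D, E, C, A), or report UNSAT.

D=0, E=0, C=1, A=1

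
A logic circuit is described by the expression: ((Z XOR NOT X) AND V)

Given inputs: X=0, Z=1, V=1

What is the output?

Substituting: ((1 XOR NOT 0) AND 1)
= 0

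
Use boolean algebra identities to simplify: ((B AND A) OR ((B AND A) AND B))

By absorption (E OR (E AND v) = E):
= (B AND A)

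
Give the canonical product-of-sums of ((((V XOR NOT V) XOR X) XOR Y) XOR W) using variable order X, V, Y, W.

ΠM(1, 2, 5, 6, 8, 11, 12, 15) = (X OR V OR Y OR NOT W) AND (X OR V OR NOT Y OR W) AND (X OR NOT V OR Y OR NOT W) AND (X OR NOT V OR NOT Y OR W) AND (NOT X OR V OR Y OR W) AND (NOT X OR V OR NOT Y OR NOT W) AND (NOT X OR NOT V OR Y OR W) AND (NOT X OR NOT V OR NOT Y OR NOT W)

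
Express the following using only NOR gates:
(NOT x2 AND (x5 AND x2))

(((x2 NOR x2) NOR (x2 NOR x2)) NOR (((x5 NOR x5) NOR (x2 NOR x2)) NOR ((x5 NOR x5) NOR (x2 NOR x2))))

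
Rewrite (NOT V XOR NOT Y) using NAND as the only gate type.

(((V NAND V) NAND ((V NAND V) NAND (Y NAND Y))) NAND ((Y NAND Y) NAND ((V NAND V) NAND (Y NAND Y))))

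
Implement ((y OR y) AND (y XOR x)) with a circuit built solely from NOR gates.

((((y NOR y) NOR (y NOR y)) NOR ((y NOR y) NOR (y NOR y))) NOR (((((y NOR x) NOR (y NOR x)) NOR ((y NOR x) NOR (y NOR x))) NOR ((((y NOR y) NOR (x NOR x)) NOR ((y NOR y) NOR (x NOR x))) NOR (((y NOR y) NOR (x NOR x)) NOR ((y NOR y) NOR (x NOR x))))) NOR ((((y NOR x) NOR (y NOR x)) NOR ((y NOR x) NOR (y NOR x))) NOR ((((y NOR y) NOR (x NOR x)) NOR ((y NOR y) NOR (x NOR x))) NOR (((y NOR y) NOR (x NOR x)) NOR ((y NOR y) NOR (x NOR x)))))))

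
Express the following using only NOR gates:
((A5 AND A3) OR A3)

((((A5 NOR A5) NOR (A3 NOR A3)) NOR A3) NOR (((A5 NOR A5) NOR (A3 NOR A3)) NOR A3))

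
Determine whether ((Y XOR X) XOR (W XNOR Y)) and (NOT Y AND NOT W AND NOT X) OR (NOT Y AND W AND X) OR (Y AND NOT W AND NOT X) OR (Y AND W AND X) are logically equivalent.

Yes, they are equivalent — the two output columns agree on all 8 assignments:
Y | W | X | Expression 1 | Expression 2
---------------------------------------
0 | 0 | 0 | 1 | 1
0 | 0 | 1 | 0 | 0
0 | 1 | 0 | 0 | 0
0 | 1 | 1 | 1 | 1
1 | 0 | 0 | 1 | 1
1 | 0 | 1 | 0 | 0
1 | 1 | 0 | 0 | 0
1 | 1 | 1 | 1 | 1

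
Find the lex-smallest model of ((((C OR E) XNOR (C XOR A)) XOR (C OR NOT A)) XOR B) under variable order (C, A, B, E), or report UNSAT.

C=0, A=0, B=0, E=1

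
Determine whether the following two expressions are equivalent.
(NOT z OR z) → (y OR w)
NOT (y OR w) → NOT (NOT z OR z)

Yes, Contrapositive is always equivalent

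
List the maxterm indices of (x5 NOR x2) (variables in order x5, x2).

ΠM(1, 2, 3) = (x5 OR NOT x2) AND (NOT x5 OR x2) AND (NOT x5 OR NOT x2)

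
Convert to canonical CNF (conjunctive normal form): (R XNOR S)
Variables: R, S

(R OR NOT S) AND (NOT R OR S)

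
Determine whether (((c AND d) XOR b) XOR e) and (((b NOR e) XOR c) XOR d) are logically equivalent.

No. Counterexample: with c=0, b=0, e=0, d=0, Expression 1 = 0 but Expression 2 = 1.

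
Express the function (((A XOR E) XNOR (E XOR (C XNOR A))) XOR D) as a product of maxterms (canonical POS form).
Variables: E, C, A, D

ΠM(0, 2, 5, 7, 8, 10, 13, 15) = (E OR C OR A OR D) AND (E OR C OR NOT A OR D) AND (E OR NOT C OR A OR NOT D) AND (E OR NOT C OR NOT A OR NOT D) AND (NOT E OR C OR A OR D) AND (NOT E OR C OR NOT A OR D) AND (NOT E OR NOT C OR A OR NOT D) AND (NOT E OR NOT C OR NOT A OR NOT D)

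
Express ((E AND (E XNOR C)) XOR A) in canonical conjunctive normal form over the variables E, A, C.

(E OR A OR C) AND (E OR A OR NOT C) AND (NOT E OR A OR C) AND (NOT E OR NOT A OR NOT C)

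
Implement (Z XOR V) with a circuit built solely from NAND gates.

((Z NAND (Z NAND V)) NAND (V NAND (Z NAND V)))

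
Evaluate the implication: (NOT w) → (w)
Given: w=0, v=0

Antecedent (NOT w) = 1; consequent (w) = 0.
1 → 0 = 0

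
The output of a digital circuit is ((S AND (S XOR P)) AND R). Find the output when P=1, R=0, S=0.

Substituting: ((0 AND (0 XOR 1)) AND 0)
= 0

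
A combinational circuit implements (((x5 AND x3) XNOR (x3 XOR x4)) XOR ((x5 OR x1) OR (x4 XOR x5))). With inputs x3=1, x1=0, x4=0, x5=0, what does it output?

Substituting: (((0 AND 1) XNOR (1 XOR 0)) XOR ((0 OR 0) OR (0 XOR 0)))
= 0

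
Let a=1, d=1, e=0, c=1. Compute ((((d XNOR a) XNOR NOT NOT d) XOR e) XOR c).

Substituting: ((((1 XNOR 1) XNOR NOT NOT 1) XOR 0) XOR 1)
= 0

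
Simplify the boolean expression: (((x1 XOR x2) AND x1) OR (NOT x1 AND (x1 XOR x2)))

By distribution ((E AND v) OR (E AND NOT v) = E):
= (x1 XOR x2)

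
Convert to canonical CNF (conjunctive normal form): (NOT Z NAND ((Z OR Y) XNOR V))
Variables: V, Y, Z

(V OR Y OR Z) AND (NOT V OR NOT Y OR Z)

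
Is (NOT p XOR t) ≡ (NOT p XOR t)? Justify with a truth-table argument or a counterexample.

Yes, they are equivalent — the two output columns agree on all 4 assignments:
p | t | Expression 1 | Expression 2
-----------------------------------
0 | 0 | 1 | 1
0 | 1 | 0 | 0
1 | 0 | 0 | 0
1 | 1 | 1 | 1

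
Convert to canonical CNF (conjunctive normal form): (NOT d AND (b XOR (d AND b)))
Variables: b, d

(b OR d) AND (b OR NOT d) AND (NOT b OR NOT d)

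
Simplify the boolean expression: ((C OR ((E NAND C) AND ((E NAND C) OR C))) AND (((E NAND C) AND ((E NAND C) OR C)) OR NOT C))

By distribution ((E OR v) AND (E OR NOT v) = E) then absorption (E AND (E OR v) = E):
= (E NAND C)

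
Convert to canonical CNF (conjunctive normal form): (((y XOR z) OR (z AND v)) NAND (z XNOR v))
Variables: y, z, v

(y OR NOT z OR NOT v) AND (NOT y OR z OR v) AND (NOT y OR NOT z OR NOT v)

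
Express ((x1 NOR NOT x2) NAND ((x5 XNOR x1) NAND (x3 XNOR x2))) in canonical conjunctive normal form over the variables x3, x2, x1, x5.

(x3 OR NOT x2 OR x1 OR x5) AND (x3 OR NOT x2 OR x1 OR NOT x5) AND (NOT x3 OR NOT x2 OR x1 OR NOT x5)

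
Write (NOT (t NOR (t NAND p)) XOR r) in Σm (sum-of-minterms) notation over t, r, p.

Σm(0, 1, 4, 5) = (NOT t AND NOT r AND NOT p) OR (NOT t AND NOT r AND p) OR (t AND NOT r AND NOT p) OR (t AND NOT r AND p)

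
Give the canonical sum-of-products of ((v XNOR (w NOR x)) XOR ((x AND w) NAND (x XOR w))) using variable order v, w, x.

Σm(0, 5, 6, 7) = (NOT v AND NOT w AND NOT x) OR (v AND NOT w AND x) OR (v AND w AND NOT x) OR (v AND w AND x)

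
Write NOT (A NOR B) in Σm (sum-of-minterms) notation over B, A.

Σm(1, 2, 3) = (NOT B AND A) OR (B AND NOT A) OR (B AND A)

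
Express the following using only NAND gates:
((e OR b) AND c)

((((e NAND e) NAND (b NAND b)) NAND c) NAND (((e NAND e) NAND (b NAND b)) NAND c))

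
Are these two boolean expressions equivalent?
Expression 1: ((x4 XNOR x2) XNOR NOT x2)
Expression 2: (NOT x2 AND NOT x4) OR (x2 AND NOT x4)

Yes, they are equivalent — the two output columns agree on all 4 assignments:
x2 | x4 | Expression 1 | Expression 2
-------------------------------------
0 | 0 | 1 | 1
0 | 1 | 0 | 0
1 | 0 | 1 | 1
1 | 1 | 0 | 0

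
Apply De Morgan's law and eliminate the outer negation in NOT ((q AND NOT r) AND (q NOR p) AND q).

NOT (q AND NOT r) OR NOT (q NOR p) OR NOT q
De Morgan's: NOT(AND of terms) = OR of negations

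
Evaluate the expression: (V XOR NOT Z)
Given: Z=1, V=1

Substituting: (1 XOR NOT 1)
= 1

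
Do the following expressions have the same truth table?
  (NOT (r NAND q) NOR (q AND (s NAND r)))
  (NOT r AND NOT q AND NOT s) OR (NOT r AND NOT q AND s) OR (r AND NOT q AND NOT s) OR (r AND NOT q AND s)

Yes, they are equivalent — the two output columns agree on all 8 assignments:
r | q | s | Expression 1 | Expression 2
---------------------------------------
0 | 0 | 0 | 1 | 1
0 | 0 | 1 | 1 | 1
0 | 1 | 0 | 0 | 0
0 | 1 | 1 | 0 | 0
1 | 0 | 0 | 1 | 1
1 | 0 | 1 | 1 | 1
1 | 1 | 0 | 0 | 0
1 | 1 | 1 | 0 | 0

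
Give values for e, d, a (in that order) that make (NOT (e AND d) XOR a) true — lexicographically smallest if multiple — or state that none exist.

e=0, d=0, a=0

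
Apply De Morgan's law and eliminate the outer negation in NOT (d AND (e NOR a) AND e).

NOT d OR NOT (e NOR a) OR NOT e
De Morgan's: NOT(AND of terms) = OR of negations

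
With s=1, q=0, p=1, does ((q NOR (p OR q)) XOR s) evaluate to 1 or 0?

Substituting: ((0 NOR (1 OR 0)) XOR 1)
= 1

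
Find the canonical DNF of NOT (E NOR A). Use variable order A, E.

(NOT A AND E) OR (A AND NOT E) OR (A AND E)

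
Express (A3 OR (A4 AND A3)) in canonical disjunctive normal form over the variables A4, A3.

(NOT A4 AND A3) OR (A4 AND A3)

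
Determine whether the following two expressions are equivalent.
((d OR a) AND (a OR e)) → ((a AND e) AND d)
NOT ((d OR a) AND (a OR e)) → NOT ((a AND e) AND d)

No, Inverse is not equivalent to original (counterexample: a=0, e=1, d=1)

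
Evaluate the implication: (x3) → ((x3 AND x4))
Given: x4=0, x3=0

Antecedent (x3) = 0; consequent ((x3 AND x4)) = 0.
0 → 0 = 1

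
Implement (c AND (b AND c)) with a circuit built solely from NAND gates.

((c NAND ((b NAND c) NAND (b NAND c))) NAND (c NAND ((b NAND c) NAND (b NAND c))))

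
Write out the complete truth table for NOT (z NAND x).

x | z | Output
--------------
0 | 0 | 0
0 | 1 | 0
1 | 0 | 0
1 | 1 | 1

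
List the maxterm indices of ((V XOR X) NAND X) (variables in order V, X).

ΠM(1) = (V OR NOT X)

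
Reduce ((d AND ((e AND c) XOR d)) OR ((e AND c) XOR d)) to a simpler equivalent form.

By absorption (E OR (E AND v) = E):
= ((e AND c) XOR d)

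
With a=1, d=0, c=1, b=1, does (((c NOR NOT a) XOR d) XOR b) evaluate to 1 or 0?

Substituting: (((1 NOR NOT 1) XOR 0) XOR 1)
= 1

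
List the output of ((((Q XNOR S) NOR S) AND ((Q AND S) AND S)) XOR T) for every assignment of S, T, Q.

S | T | Q | Output
------------------
0 | 0 | 0 | 0
0 | 0 | 1 | 0
0 | 1 | 0 | 1
0 | 1 | 1 | 1
1 | 0 | 0 | 0
1 | 0 | 1 | 0
1 | 1 | 0 | 1
1 | 1 | 1 | 1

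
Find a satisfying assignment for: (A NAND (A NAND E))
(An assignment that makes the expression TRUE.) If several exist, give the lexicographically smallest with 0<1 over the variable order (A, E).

A=0, E=0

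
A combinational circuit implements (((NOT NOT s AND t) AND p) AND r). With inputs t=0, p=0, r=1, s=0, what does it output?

Substituting: (((NOT NOT 0 AND 0) AND 0) AND 1)
= 0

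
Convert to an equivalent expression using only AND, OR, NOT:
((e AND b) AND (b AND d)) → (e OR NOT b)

NOT ((e AND b) AND (b AND d)) OR (e OR NOT b)
(Implication elimination: A → B = NOT A OR B)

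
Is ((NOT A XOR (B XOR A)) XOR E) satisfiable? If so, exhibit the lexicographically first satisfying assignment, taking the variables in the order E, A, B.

E=0, A=0, B=0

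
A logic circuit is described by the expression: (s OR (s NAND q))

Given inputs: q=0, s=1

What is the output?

Substituting: (1 OR (1 NAND 0))
= 1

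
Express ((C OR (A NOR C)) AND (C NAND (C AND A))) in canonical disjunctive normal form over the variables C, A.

(NOT C AND NOT A) OR (C AND NOT A)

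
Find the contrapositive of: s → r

Contrapositive: NOT r → NOT s
Note: A statement and its contrapositive are logically equivalent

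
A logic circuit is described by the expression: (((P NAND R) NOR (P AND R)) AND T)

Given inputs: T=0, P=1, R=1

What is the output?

Substituting: (((1 NAND 1) NOR (1 AND 1)) AND 0)
= 0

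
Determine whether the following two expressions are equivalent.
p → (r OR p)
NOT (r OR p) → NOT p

Yes, Contrapositive is always equivalent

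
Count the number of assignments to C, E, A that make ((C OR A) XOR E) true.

Satisfying assignments: (0,0,1), (0,1,0), (1,0,0), (1,0,1)
Count: 4 out of 8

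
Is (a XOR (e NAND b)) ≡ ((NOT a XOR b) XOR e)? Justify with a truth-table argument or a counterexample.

No. Counterexample: with a=0, b=0, e=1, Expression 1 = 1 but Expression 2 = 0.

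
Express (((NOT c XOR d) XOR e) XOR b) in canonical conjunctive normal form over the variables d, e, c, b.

(d OR e OR c OR NOT b) AND (d OR e OR NOT c OR b) AND (d OR NOT e OR c OR b) AND (d OR NOT e OR NOT c OR NOT b) AND (NOT d OR e OR c OR b) AND (NOT d OR e OR NOT c OR NOT b) AND (NOT d OR NOT e OR c OR NOT b) AND (NOT d OR NOT e OR NOT c OR b)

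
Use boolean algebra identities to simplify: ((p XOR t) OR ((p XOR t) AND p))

By absorption (E OR (E AND v) = E):
= (p XOR t)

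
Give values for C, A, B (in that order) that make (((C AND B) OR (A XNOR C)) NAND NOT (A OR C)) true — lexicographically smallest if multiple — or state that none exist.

C=0, A=1, B=0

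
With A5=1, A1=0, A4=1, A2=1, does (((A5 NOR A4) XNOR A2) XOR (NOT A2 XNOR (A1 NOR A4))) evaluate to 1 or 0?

Substituting: (((1 NOR 1) XNOR 1) XOR (NOT 1 XNOR (0 NOR 1)))
= 1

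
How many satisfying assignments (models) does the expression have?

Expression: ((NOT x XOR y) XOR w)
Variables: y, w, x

Satisfying assignments: (0,0,0), (0,1,1), (1,0,1), (1,1,0)
Count: 4 out of 8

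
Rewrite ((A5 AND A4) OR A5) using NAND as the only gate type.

((((A5 NAND A4) NAND (A5 NAND A4)) NAND ((A5 NAND A4) NAND (A5 NAND A4))) NAND (A5 NAND A5))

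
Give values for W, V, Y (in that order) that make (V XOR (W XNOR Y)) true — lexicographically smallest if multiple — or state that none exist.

W=0, V=0, Y=0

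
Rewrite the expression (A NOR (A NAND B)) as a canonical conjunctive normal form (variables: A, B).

(A OR B) AND (A OR NOT B) AND (NOT A OR B) AND (NOT A OR NOT B)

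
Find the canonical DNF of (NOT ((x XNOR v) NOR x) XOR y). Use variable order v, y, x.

(NOT v AND NOT y AND NOT x) OR (NOT v AND NOT y AND x) OR (v AND NOT y AND x) OR (v AND y AND NOT x)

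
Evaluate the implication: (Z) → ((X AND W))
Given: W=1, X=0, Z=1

Antecedent (Z) = 1; consequent ((X AND W)) = 0.
1 → 0 = 0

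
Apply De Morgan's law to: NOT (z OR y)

NOT z AND NOT y
De Morgan's: NOT(OR of terms) = AND of negations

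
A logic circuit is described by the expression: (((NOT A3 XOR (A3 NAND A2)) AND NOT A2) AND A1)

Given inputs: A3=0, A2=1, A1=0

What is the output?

Substituting: (((NOT 0 XOR (0 NAND 1)) AND NOT 1) AND 0)
= 0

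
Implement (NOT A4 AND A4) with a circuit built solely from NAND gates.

(((A4 NAND A4) NAND A4) NAND ((A4 NAND A4) NAND A4))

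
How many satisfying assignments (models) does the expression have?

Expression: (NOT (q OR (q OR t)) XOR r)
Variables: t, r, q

Satisfying assignments: (0,0,0), (0,1,1), (1,1,0), (1,1,1)
Count: 4 out of 8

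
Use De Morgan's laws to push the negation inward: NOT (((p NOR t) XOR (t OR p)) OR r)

NOT ((p NOR t) XOR (t OR p)) AND NOT r
De Morgan's: NOT(OR of terms) = AND of negations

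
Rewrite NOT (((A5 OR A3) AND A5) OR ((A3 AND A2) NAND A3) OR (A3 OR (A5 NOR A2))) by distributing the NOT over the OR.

NOT ((A5 OR A3) AND A5) AND NOT ((A3 AND A2) NAND A3) AND NOT (A3 OR (A5 NOR A2))
De Morgan's: NOT(OR of terms) = AND of negations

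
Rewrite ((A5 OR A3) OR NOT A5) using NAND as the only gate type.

((((A5 NAND A5) NAND (A3 NAND A3)) NAND ((A5 NAND A5) NAND (A3 NAND A3))) NAND ((A5 NAND A5) NAND (A5 NAND A5)))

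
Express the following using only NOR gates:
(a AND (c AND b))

((a NOR a) NOR (((c NOR c) NOR (b NOR b)) NOR ((c NOR c) NOR (b NOR b))))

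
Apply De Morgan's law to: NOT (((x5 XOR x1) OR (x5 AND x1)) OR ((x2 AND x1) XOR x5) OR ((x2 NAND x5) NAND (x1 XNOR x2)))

NOT ((x5 XOR x1) OR (x5 AND x1)) AND NOT ((x2 AND x1) XOR x5) AND NOT ((x2 NAND x5) NAND (x1 XNOR x2))
De Morgan's: NOT(OR of terms) = AND of negations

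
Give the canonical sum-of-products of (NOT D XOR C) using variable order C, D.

Σm(0, 3) = (NOT C AND NOT D) OR (C AND D)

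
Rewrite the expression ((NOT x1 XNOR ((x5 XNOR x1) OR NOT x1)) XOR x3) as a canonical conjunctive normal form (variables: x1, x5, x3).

(x1 OR x5 OR NOT x3) AND (x1 OR NOT x5 OR NOT x3) AND (NOT x1 OR x5 OR NOT x3) AND (NOT x1 OR NOT x5 OR x3)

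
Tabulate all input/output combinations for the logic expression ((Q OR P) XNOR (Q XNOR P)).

Q | P | Output
--------------
0 | 0 | 0
0 | 1 | 0
1 | 0 | 0
1 | 1 | 1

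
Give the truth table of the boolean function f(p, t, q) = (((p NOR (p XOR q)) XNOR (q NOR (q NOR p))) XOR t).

p | t | q | Output
------------------
0 | 0 | 0 | 0
0 | 0 | 1 | 1
0 | 1 | 0 | 1
0 | 1 | 1 | 0
1 | 0 | 0 | 0
1 | 0 | 1 | 1
1 | 1 | 0 | 1
1 | 1 | 1 | 0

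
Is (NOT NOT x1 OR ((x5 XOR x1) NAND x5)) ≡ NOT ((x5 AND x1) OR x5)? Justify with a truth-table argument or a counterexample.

No. Counterexample: with x5=1, x1=1, Expression 1 = 1 but Expression 2 = 0.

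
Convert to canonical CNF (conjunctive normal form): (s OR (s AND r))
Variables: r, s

(r OR s) AND (NOT r OR s)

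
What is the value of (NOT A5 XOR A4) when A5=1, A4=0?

Substituting: (NOT 1 XOR 0)
= 0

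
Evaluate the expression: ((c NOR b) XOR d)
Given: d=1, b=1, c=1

Substituting: ((1 NOR 1) XOR 1)
= 1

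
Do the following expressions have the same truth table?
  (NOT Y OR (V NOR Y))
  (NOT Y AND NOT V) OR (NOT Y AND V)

Yes, they are equivalent — the two output columns agree on all 4 assignments:
Y | V | Expression 1 | Expression 2
-----------------------------------
0 | 0 | 1 | 1
0 | 1 | 1 | 1
1 | 0 | 0 | 0
1 | 1 | 0 | 0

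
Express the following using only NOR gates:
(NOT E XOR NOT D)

(((((E NOR E) NOR (D NOR D)) NOR ((E NOR E) NOR (D NOR D))) NOR (((E NOR E) NOR (D NOR D)) NOR ((E NOR E) NOR (D NOR D)))) NOR (((((E NOR E) NOR (E NOR E)) NOR ((D NOR D) NOR (D NOR D))) NOR (((E NOR E) NOR (E NOR E)) NOR ((D NOR D) NOR (D NOR D)))) NOR ((((E NOR E) NOR (E NOR E)) NOR ((D NOR D) NOR (D NOR D))) NOR (((E NOR E) NOR (E NOR E)) NOR ((D NOR D) NOR (D NOR D))))))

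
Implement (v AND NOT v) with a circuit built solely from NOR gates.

((v NOR v) NOR ((v NOR v) NOR (v NOR v)))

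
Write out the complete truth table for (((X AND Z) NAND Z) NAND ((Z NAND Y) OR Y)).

Z | Y | X | Output
------------------
0 | 0 | 0 | 0
0 | 0 | 1 | 0
0 | 1 | 0 | 0
0 | 1 | 1 | 0
1 | 0 | 0 | 0
1 | 0 | 1 | 1
1 | 1 | 0 | 0
1 | 1 | 1 | 1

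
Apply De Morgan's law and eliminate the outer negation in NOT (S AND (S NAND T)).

NOT S OR NOT (S NAND T)
De Morgan's: NOT(AND of terms) = OR of negations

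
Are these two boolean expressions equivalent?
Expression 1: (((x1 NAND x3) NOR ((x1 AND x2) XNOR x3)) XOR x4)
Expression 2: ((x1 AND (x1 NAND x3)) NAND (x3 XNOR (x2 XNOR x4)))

No. Counterexample: with x3=0, x1=0, x2=0, x4=0, Expression 1 = 0 but Expression 2 = 1.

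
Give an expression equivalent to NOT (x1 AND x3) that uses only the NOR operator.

(((x1 NOR x1) NOR (x3 NOR x3)) NOR ((x1 NOR x1) NOR (x3 NOR x3)))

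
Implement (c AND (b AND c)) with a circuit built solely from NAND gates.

((c NAND ((b NAND c) NAND (b NAND c))) NAND (c NAND ((b NAND c) NAND (b NAND c))))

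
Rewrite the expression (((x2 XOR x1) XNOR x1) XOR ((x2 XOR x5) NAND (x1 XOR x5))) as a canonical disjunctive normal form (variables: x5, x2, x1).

(NOT x5 AND x2 AND NOT x1) OR (x5 AND NOT x2 AND NOT x1) OR (x5 AND x2 AND NOT x1) OR (x5 AND x2 AND x1)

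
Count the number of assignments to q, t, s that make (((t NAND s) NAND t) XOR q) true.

Satisfying assignments: (0,0,0), (0,0,1), (0,1,1), (1,1,0)
Count: 4 out of 8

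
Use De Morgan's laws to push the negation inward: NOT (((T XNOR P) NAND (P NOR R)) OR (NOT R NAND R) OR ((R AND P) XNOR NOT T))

NOT ((T XNOR P) NAND (P NOR R)) AND NOT (NOT R NAND R) AND NOT ((R AND P) XNOR NOT T)
De Morgan's: NOT(OR of terms) = AND of negations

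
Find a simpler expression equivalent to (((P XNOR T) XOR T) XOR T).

By XOR self-cancellation ((E XOR v) XOR v = E):
= (P XNOR T)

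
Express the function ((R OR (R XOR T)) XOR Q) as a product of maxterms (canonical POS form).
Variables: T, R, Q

ΠM(0, 3, 5, 7) = (T OR R OR Q) AND (T OR NOT R OR NOT Q) AND (NOT T OR R OR NOT Q) AND (NOT T OR NOT R OR NOT Q)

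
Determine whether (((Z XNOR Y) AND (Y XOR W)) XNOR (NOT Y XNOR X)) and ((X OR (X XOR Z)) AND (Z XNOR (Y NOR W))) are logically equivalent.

No. Counterexample: with W=0, Z=0, Y=0, X=0, Expression 1 = 1 but Expression 2 = 0.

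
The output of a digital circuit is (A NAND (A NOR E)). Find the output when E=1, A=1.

Substituting: (1 NAND (1 NOR 1))
= 1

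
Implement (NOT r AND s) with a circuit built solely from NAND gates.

(((r NAND r) NAND s) NAND ((r NAND r) NAND s))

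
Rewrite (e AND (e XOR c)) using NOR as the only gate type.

((e NOR e) NOR (((((e NOR c) NOR (e NOR c)) NOR ((e NOR c) NOR (e NOR c))) NOR ((((e NOR e) NOR (c NOR c)) NOR ((e NOR e) NOR (c NOR c))) NOR (((e NOR e) NOR (c NOR c)) NOR ((e NOR e) NOR (c NOR c))))) NOR ((((e NOR c) NOR (e NOR c)) NOR ((e NOR c) NOR (e NOR c))) NOR ((((e NOR e) NOR (c NOR c)) NOR ((e NOR e) NOR (c NOR c))) NOR (((e NOR e) NOR (c NOR c)) NOR ((e NOR e) NOR (c NOR c)))))))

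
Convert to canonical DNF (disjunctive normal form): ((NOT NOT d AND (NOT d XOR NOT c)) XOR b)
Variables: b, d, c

(NOT b AND d AND NOT c) OR (b AND NOT d AND NOT c) OR (b AND NOT d AND c) OR (b AND d AND c)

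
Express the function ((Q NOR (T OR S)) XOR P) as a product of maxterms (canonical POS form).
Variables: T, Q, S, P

ΠM(1, 2, 4, 6, 8, 10, 12, 14) = (T OR Q OR S OR NOT P) AND (T OR Q OR NOT S OR P) AND (T OR NOT Q OR S OR P) AND (T OR NOT Q OR NOT S OR P) AND (NOT T OR Q OR S OR P) AND (NOT T OR Q OR NOT S OR P) AND (NOT T OR NOT Q OR S OR P) AND (NOT T OR NOT Q OR NOT S OR P)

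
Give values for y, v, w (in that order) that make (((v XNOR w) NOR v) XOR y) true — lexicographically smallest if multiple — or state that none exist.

y=0, v=0, w=1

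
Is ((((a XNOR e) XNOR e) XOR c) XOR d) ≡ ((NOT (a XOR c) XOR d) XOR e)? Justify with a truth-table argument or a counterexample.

No. Counterexample: with a=0, c=0, d=0, e=0, Expression 1 = 0 but Expression 2 = 1.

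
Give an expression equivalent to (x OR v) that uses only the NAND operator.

((x NAND x) NAND (v NAND v))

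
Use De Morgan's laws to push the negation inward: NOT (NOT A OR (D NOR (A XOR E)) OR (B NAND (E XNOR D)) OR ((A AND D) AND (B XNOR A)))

A AND NOT (D NOR (A XOR E)) AND NOT (B NAND (E XNOR D)) AND NOT ((A AND D) AND (B XNOR A))
De Morgan's: NOT(OR of terms) = AND of negations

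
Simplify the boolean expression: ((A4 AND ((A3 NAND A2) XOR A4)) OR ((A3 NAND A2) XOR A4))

By absorption (E OR (E AND v) = E):
= ((A3 NAND A2) XOR A4)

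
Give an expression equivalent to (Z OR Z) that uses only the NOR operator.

((Z NOR Z) NOR (Z NOR Z))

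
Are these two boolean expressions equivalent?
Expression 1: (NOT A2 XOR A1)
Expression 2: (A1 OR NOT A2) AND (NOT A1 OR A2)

Yes, they are equivalent — the two output columns agree on all 4 assignments:
A1 | A2 | Expression 1 | Expression 2
-------------------------------------
0 | 0 | 1 | 1
0 | 1 | 0 | 0
1 | 0 | 0 | 0
1 | 1 | 1 | 1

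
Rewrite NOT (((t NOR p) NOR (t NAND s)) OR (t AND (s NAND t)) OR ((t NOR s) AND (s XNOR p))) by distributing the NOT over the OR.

NOT ((t NOR p) NOR (t NAND s)) AND NOT (t AND (s NAND t)) AND NOT ((t NOR s) AND (s XNOR p))
De Morgan's: NOT(OR of terms) = AND of negations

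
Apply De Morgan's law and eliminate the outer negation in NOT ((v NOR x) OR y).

NOT (v NOR x) AND NOT y
De Morgan's: NOT(OR of terms) = AND of negations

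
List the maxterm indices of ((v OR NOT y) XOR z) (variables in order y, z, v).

ΠM(2, 3, 4, 7) = (y OR NOT z OR v) AND (y OR NOT z OR NOT v) AND (NOT y OR z OR v) AND (NOT y OR NOT z OR NOT v)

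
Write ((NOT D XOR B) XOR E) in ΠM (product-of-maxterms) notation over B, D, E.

ΠM(1, 2, 4, 7) = (B OR D OR NOT E) AND (B OR NOT D OR E) AND (NOT B OR D OR E) AND (NOT B OR NOT D OR NOT E)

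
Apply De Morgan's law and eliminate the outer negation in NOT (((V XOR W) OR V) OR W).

NOT ((V XOR W) OR V) AND NOT W
De Morgan's: NOT(OR of terms) = AND of negations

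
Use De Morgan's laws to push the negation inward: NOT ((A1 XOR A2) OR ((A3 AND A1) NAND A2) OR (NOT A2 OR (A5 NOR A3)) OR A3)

NOT (A1 XOR A2) AND NOT ((A3 AND A1) NAND A2) AND NOT (NOT A2 OR (A5 NOR A3)) AND NOT A3
De Morgan's: NOT(OR of terms) = AND of negations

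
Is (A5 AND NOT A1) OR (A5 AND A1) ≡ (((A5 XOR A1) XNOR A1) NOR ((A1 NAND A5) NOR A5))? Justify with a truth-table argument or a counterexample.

Yes, they are equivalent — the two output columns agree on all 4 assignments:
A5 | A1 | Expression 1 | Expression 2
-------------------------------------
0 | 0 | 0 | 0
0 | 1 | 0 | 0
1 | 0 | 1 | 1
1 | 1 | 1 | 1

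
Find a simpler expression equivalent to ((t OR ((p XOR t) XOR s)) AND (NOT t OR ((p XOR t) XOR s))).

By distribution ((E OR v) AND (E OR NOT v) = E):
= ((p XOR t) XOR s)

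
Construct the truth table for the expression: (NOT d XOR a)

d | a | Output
--------------
0 | 0 | 1
0 | 1 | 0
1 | 0 | 0
1 | 1 | 1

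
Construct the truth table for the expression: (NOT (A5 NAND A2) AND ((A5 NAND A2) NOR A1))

A2 | A5 | A1 | Output
---------------------
0 | 0 | 0 | 0
0 | 0 | 1 | 0
0 | 1 | 0 | 0
0 | 1 | 1 | 0
1 | 0 | 0 | 0
1 | 0 | 1 | 0
1 | 1 | 0 | 1
1 | 1 | 1 | 0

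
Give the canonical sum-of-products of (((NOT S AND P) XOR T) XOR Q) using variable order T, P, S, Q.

Σm(1, 3, 4, 7, 8, 10, 13, 14) = (NOT T AND NOT P AND NOT S AND Q) OR (NOT T AND NOT P AND S AND Q) OR (NOT T AND P AND NOT S AND NOT Q) OR (NOT T AND P AND S AND Q) OR (T AND NOT P AND NOT S AND NOT Q) OR (T AND NOT P AND S AND NOT Q) OR (T AND P AND NOT S AND Q) OR (T AND P AND S AND NOT Q)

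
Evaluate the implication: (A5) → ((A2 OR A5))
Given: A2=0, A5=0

Antecedent (A5) = 0; consequent ((A2 OR A5)) = 0.
0 → 0 = 1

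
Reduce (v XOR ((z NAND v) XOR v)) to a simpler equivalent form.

By XOR self-cancellation ((E XOR v) XOR v = E):
= (z NAND v)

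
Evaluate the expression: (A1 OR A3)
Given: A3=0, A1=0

Substituting: (0 OR 0)
= 0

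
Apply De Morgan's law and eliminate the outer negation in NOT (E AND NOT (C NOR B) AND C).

NOT E OR (C NOR B) OR NOT C
De Morgan's: NOT(AND of terms) = OR of negations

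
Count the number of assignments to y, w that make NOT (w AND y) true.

Satisfying assignments: (0,0), (0,1), (1,0)
Count: 3 out of 4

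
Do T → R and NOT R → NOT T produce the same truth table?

Yes, Contrapositive is always equivalent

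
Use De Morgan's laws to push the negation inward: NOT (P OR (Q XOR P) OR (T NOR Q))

NOT P AND NOT (Q XOR P) AND NOT (T NOR Q)
De Morgan's: NOT(OR of terms) = AND of negations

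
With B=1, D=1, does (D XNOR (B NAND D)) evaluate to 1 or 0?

Substituting: (1 XNOR (1 NAND 1))
= 0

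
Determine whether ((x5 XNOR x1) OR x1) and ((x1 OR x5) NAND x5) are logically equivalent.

No. Counterexample: with x1=1, x5=1, Expression 1 = 1 but Expression 2 = 0.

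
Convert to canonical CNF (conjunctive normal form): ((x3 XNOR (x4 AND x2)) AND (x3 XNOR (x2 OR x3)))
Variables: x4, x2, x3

(x4 OR x2 OR NOT x3) AND (x4 OR NOT x2 OR x3) AND (x4 OR NOT x2 OR NOT x3) AND (NOT x4 OR x2 OR NOT x3) AND (NOT x4 OR NOT x2 OR x3)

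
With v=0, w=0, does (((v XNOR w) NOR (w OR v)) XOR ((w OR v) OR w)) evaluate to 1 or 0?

Substituting: (((0 XNOR 0) NOR (0 OR 0)) XOR ((0 OR 0) OR 0))
= 0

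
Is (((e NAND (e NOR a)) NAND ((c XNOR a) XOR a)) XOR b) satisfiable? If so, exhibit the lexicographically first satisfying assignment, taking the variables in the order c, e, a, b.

c=0, e=0, a=0, b=1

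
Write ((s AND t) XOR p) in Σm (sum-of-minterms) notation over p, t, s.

Σm(3, 4, 5, 6) = (NOT p AND t AND s) OR (p AND NOT t AND NOT s) OR (p AND NOT t AND s) OR (p AND t AND NOT s)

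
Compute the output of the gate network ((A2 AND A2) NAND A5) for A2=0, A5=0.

Substituting: ((0 AND 0) NAND 0)
= 1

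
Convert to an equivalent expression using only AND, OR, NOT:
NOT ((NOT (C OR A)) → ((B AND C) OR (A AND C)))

(NOT (C OR A)) AND NOT ((B AND C) OR (A AND C))
(Negated implication: NOT(A → B) = A AND NOT B)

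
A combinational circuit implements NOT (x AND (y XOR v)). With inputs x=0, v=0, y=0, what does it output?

Substituting: NOT (0 AND (0 XOR 0))
= 1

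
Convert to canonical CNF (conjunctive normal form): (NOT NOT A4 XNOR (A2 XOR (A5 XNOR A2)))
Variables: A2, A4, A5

(A2 OR A4 OR A5) AND (A2 OR NOT A4 OR NOT A5) AND (NOT A2 OR A4 OR A5) AND (NOT A2 OR NOT A4 OR NOT A5)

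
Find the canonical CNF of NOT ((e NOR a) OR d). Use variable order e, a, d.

(e OR a OR d) AND (e OR a OR NOT d) AND (e OR NOT a OR NOT d) AND (NOT e OR a OR NOT d) AND (NOT e OR NOT a OR NOT d)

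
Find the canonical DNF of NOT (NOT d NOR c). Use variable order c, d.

(NOT c AND NOT d) OR (c AND NOT d) OR (c AND d)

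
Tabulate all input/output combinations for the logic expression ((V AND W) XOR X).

V | X | W | Output
------------------
0 | 0 | 0 | 0
0 | 0 | 1 | 0
0 | 1 | 0 | 1
0 | 1 | 1 | 1
1 | 0 | 0 | 0
1 | 0 | 1 | 1
1 | 1 | 0 | 1
1 | 1 | 1 | 0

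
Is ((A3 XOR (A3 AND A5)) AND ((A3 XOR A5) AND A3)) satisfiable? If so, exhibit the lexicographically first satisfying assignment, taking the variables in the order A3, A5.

A3=1, A5=0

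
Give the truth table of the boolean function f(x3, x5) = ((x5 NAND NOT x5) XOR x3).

x3 | x5 | Output
----------------
0 | 0 | 1
0 | 1 | 1
1 | 0 | 0
1 | 1 | 0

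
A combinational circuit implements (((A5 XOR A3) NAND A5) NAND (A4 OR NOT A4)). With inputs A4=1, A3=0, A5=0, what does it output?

Substituting: (((0 XOR 0) NAND 0) NAND (1 OR NOT 1))
= 0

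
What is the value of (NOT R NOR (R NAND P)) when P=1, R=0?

Substituting: (NOT 0 NOR (0 NAND 1))
= 0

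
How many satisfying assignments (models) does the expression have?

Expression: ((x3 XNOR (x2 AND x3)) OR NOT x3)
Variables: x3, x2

Satisfying assignments: (0,0), (0,1), (1,1)
Count: 3 out of 4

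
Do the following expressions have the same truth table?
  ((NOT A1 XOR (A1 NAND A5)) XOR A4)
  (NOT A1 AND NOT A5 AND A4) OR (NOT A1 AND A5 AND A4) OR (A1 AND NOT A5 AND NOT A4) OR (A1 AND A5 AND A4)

Yes, they are equivalent — the two output columns agree on all 8 assignments:
A1 | A5 | A4 | Expression 1 | Expression 2
------------------------------------------
0 | 0 | 0 | 0 | 0
0 | 0 | 1 | 1 | 1
0 | 1 | 0 | 0 | 0
0 | 1 | 1 | 1 | 1
1 | 0 | 0 | 1 | 1
1 | 0 | 1 | 0 | 0
1 | 1 | 0 | 0 | 0
1 | 1 | 1 | 1 | 1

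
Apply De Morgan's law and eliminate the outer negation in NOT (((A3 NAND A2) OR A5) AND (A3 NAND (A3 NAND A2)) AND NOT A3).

NOT ((A3 NAND A2) OR A5) OR NOT (A3 NAND (A3 NAND A2)) OR A3
De Morgan's: NOT(AND of terms) = OR of negations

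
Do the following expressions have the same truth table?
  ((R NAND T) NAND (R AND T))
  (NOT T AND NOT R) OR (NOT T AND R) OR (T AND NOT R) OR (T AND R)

Yes, they are equivalent — the two output columns agree on all 4 assignments:
T | R | Expression 1 | Expression 2
-----------------------------------
0 | 0 | 1 | 1
0 | 1 | 1 | 1
1 | 0 | 1 | 1
1 | 1 | 1 | 1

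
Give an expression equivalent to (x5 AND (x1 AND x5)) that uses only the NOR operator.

((x5 NOR x5) NOR (((x1 NOR x1) NOR (x5 NOR x5)) NOR ((x1 NOR x1) NOR (x5 NOR x5))))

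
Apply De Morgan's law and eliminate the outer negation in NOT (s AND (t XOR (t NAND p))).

NOT s OR NOT (t XOR (t NAND p))
De Morgan's: NOT(AND of terms) = OR of negations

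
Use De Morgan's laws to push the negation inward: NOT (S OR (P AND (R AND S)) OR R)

NOT S AND NOT (P AND (R AND S)) AND NOT R
De Morgan's: NOT(OR of terms) = AND of negations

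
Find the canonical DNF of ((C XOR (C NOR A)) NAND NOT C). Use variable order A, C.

(NOT A AND C) OR (A AND NOT C) OR (A AND C)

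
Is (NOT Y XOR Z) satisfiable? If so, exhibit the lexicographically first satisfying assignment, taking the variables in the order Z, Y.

Z=0, Y=0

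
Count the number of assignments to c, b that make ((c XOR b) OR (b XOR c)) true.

Satisfying assignments: (0,1), (1,0)
Count: 2 out of 4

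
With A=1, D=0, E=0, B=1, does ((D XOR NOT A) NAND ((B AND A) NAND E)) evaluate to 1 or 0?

Substituting: ((0 XOR NOT 1) NAND ((1 AND 1) NAND 0))
= 1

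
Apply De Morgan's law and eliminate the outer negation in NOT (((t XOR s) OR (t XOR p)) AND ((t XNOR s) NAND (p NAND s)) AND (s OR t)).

NOT ((t XOR s) OR (t XOR p)) OR NOT ((t XNOR s) NAND (p NAND s)) OR NOT (s OR t)
De Morgan's: NOT(AND of terms) = OR of negations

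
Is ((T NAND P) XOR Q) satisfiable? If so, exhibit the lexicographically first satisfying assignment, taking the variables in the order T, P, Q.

T=0, P=0, Q=0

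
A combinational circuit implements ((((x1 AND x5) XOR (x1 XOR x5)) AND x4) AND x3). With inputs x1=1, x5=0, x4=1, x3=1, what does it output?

Substituting: ((((1 AND 0) XOR (1 XOR 0)) AND 1) AND 1)
= 1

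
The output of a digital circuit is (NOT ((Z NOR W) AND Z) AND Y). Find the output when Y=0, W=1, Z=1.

Substituting: (NOT ((1 NOR 1) AND 1) AND 0)
= 0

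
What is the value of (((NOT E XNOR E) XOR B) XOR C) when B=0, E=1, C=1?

Substituting: (((NOT 1 XNOR 1) XOR 0) XOR 1)
= 1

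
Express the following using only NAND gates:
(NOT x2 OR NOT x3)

(((x2 NAND x2) NAND (x2 NAND x2)) NAND ((x3 NAND x3) NAND (x3 NAND x3)))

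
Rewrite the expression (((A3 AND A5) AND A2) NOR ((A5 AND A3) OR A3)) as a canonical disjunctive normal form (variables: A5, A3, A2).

(NOT A5 AND NOT A3 AND NOT A2) OR (NOT A5 AND NOT A3 AND A2) OR (A5 AND NOT A3 AND NOT A2) OR (A5 AND NOT A3 AND A2)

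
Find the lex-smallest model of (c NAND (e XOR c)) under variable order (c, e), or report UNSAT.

c=0, e=0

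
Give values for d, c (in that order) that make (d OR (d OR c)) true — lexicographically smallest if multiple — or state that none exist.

d=0, c=1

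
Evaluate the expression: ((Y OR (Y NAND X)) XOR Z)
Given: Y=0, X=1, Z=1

Substituting: ((0 OR (0 NAND 1)) XOR 1)
= 0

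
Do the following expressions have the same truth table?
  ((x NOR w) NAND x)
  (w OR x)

No. Counterexample: with x=0, w=0, Expression 1 = 1 but Expression 2 = 0.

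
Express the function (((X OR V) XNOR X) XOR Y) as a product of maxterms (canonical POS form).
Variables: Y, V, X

ΠM(2, 4, 5, 7) = (Y OR NOT V OR X) AND (NOT Y OR V OR X) AND (NOT Y OR V OR NOT X) AND (NOT Y OR NOT V OR NOT X)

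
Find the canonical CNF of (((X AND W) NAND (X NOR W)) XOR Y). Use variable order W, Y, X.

(W OR NOT Y OR X) AND (W OR NOT Y OR NOT X) AND (NOT W OR NOT Y OR X) AND (NOT W OR NOT Y OR NOT X)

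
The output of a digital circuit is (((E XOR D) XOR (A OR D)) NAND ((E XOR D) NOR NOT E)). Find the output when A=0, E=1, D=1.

Substituting: (((1 XOR 1) XOR (0 OR 1)) NAND ((1 XOR 1) NOR NOT 1))
= 0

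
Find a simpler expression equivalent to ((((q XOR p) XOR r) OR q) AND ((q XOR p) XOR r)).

By absorption (E AND (E OR v) = E):
= ((q XOR p) XOR r)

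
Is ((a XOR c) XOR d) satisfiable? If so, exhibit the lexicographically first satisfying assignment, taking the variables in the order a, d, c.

a=0, d=0, c=1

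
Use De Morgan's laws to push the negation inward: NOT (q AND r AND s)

NOT q OR NOT r OR NOT s
De Morgan's: NOT(AND of terms) = OR of negations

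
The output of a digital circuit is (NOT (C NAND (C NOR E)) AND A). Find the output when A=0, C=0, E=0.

Substituting: (NOT (0 NAND (0 NOR 0)) AND 0)
= 0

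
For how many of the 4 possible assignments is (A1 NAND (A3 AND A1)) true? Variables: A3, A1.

Satisfying assignments: (0,0), (0,1), (1,0)
Count: 3 out of 4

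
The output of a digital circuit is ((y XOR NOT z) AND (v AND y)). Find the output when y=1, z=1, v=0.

Substituting: ((1 XOR NOT 1) AND (0 AND 1))
= 0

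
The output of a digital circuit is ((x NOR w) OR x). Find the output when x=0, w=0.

Substituting: ((0 NOR 0) OR 0)
= 1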